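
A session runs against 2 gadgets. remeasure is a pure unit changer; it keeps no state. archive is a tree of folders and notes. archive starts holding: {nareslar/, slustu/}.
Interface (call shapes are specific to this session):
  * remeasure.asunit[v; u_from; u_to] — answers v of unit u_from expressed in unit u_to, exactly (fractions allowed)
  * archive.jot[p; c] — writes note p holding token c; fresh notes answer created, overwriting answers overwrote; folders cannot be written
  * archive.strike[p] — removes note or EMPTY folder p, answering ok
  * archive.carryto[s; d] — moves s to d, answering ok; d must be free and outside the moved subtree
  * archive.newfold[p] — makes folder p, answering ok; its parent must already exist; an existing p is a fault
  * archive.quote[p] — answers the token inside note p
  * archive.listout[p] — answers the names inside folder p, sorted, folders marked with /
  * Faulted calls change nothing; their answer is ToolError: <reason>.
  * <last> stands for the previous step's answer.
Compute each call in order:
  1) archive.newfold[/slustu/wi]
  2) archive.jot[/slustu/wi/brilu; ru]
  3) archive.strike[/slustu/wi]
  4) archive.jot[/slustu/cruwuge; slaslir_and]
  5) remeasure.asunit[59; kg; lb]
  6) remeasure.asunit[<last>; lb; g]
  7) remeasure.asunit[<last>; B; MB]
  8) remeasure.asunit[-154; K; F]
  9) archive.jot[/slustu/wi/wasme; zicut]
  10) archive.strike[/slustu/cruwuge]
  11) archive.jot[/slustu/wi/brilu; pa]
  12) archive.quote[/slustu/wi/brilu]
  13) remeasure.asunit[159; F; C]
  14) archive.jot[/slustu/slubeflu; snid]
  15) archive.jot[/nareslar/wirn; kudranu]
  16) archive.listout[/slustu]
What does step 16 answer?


Act: newfold[p→/slustu/wi]
Obs: ok
Act: jot[p→/slustu/wi/brilu; c→ru]
Obs: created
Act: strike[p→/slustu/wi]
Obs: ToolError: not empty
Act: jot[p→/slustu/cruwuge; c→slaslir_and]
Obs: created
Act: asunit[v→59; u_from→kg; u_to→lb]
Obs: 5900000000/45359237
Act: asunit[v→<last>; u_from→lb; u_to→g]
Obs: 59000
Act: asunit[v→<last>; u_from→B; u_to→MB]
Obs: 59/1000
Act: asunit[v→-154; u_from→K; u_to→F]
Obs: -73687/100
Act: jot[p→/slustu/wi/wasme; c→zicut]
Obs: created
Act: strike[p→/slustu/cruwuge]
Obs: ok
Act: jot[p→/slustu/wi/brilu; c→pa]
Obs: overwrote
Act: quote[p→/slustu/wi/brilu]
Obs: pa
Act: asunit[v→159; u_from→F; u_to→C]
Obs: 635/9
Act: jot[p→/slustu/slubeflu; c→snid]
Obs: created
Act: jot[p→/nareslar/wirn; c→kudranu]
Obs: created
Act: listout[p→/slustu]
Obs: [slubeflu, wi/]

Answer: [slubeflu, wi/]


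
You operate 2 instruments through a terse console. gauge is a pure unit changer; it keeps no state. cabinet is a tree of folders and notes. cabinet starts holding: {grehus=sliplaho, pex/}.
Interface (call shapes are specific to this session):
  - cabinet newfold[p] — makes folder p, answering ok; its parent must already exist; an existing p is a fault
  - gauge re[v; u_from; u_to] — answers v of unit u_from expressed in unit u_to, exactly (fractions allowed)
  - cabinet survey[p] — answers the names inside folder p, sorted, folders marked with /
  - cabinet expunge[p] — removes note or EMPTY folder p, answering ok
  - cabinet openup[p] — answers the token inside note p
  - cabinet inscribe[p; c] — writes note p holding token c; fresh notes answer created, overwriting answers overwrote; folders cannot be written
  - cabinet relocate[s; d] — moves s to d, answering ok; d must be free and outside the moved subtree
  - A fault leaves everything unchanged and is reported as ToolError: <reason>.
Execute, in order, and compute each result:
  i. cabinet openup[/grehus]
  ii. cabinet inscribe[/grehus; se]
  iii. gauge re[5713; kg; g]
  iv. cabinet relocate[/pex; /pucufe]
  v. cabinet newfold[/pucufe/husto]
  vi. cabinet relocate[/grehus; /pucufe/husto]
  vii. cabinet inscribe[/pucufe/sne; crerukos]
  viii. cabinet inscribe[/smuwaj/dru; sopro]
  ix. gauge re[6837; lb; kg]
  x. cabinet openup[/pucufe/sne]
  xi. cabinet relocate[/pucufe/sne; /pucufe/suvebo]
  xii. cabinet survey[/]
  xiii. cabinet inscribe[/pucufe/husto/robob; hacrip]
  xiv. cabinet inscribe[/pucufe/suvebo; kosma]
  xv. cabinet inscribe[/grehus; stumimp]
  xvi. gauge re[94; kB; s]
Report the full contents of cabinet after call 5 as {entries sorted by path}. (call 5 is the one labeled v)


Answer: {grehus=se, pucufe/, pucufe/husto/}

Derivation:
>>> cabinet openup /grehus
= sliplaho
>>> cabinet inscribe /grehus se
= overwrote
>>> gauge re 5713 kg g
= 5713000
>>> cabinet relocate /pex /pucufe
= ok
>>> cabinet newfold /pucufe/husto
= ok
>>> cabinet relocate /grehus /pucufe/husto
= ToolError: exists
>>> cabinet inscribe /pucufe/sne crerukos
= created
>>> cabinet inscribe /smuwaj/dru sopro
= ToolError: no parent
>>> gauge re 6837 lb kg
= 310121103369/100000000
>>> cabinet openup /pucufe/sne
= crerukos
>>> cabinet relocate /pucufe/sne /pucufe/suvebo
= ok
>>> cabinet survey /
= [grehus, pucufe/]
>>> cabinet inscribe /pucufe/husto/robob hacrip
= created
>>> cabinet inscribe /pucufe/suvebo kosma
= overwrote
>>> cabinet inscribe /grehus stumimp
= overwrote
>>> gauge re 94 kB s
= ToolError: incompatible units


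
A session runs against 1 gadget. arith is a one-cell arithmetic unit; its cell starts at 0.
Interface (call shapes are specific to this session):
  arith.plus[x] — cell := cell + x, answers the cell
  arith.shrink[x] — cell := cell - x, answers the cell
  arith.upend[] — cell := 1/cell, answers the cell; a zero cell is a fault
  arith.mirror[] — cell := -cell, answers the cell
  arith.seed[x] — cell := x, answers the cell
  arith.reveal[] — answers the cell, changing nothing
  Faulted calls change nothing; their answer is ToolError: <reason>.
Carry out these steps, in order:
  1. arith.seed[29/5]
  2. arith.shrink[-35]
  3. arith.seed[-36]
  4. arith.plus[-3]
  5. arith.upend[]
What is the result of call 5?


Answer: -1/39

Derivation:
>> arith.seed(x: 29/5)
<< 29/5
>> arith.shrink(x: -35)
<< 204/5
>> arith.seed(x: -36)
<< -36
>> arith.plus(x: -3)
<< -39
>> arith.upend()
<< -1/39


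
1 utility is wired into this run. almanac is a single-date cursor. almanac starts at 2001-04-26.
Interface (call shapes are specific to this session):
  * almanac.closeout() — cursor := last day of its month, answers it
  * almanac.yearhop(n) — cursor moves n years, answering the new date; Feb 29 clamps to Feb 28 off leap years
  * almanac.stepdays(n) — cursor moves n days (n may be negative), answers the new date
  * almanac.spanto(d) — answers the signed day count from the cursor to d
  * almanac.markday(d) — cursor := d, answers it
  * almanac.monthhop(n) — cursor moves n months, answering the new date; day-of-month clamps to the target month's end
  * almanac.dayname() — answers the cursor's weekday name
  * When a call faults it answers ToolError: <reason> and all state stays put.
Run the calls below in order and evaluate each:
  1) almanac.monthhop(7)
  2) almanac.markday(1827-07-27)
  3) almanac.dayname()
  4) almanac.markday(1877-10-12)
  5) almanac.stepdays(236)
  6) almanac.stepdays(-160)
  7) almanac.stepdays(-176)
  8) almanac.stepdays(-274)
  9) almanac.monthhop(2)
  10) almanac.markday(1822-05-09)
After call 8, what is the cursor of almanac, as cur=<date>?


Answer: cur=1876-10-03

Derivation:
Next I call almanac.monthhop(n→7), → 2001-11-26.
Using almanac.markday(d→1827-07-27), and observe 1827-07-27.
I call almanac.dayname, and observe Friday.
Calling almanac.markday(d→1877-10-12), giving 1877-10-12.
Now I run almanac.stepdays(n→236), giving 1878-06-05.
Using almanac.stepdays(n→-160), which returns 1877-12-27.
Now I run almanac.stepdays(n→-176), — result: 1877-07-04.
Then almanac.stepdays(n→-274), yielding 1876-10-03.
Then almanac.monthhop(n→2), yielding 1876-12-03.
I invoke almanac.markday(d→1822-05-09), which returns 1822-05-09.


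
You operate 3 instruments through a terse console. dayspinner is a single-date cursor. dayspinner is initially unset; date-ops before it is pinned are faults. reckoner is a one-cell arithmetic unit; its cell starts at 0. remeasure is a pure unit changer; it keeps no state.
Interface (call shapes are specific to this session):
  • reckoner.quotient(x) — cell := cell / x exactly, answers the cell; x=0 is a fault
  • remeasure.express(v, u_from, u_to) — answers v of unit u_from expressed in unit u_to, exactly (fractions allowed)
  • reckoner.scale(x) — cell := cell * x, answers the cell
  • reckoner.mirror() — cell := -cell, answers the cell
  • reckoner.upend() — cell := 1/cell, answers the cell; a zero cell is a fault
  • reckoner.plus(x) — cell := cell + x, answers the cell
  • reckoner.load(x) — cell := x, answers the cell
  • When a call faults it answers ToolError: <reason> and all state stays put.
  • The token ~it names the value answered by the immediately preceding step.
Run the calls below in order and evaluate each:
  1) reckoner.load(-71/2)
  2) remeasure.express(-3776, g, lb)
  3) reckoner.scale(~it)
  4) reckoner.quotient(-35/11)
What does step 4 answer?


Answer: -2680960000/28864969

Derivation:
~$ reckoner.load x: -71/2
[out] -71/2
~$ remeasure.express v: -3776 u_from: g u_to: lb
[out] -377600000/45359237
~$ reckoner.scale x: ~it
[out] 13404800000/45359237
~$ reckoner.quotient x: -35/11
[out] -2680960000/28864969


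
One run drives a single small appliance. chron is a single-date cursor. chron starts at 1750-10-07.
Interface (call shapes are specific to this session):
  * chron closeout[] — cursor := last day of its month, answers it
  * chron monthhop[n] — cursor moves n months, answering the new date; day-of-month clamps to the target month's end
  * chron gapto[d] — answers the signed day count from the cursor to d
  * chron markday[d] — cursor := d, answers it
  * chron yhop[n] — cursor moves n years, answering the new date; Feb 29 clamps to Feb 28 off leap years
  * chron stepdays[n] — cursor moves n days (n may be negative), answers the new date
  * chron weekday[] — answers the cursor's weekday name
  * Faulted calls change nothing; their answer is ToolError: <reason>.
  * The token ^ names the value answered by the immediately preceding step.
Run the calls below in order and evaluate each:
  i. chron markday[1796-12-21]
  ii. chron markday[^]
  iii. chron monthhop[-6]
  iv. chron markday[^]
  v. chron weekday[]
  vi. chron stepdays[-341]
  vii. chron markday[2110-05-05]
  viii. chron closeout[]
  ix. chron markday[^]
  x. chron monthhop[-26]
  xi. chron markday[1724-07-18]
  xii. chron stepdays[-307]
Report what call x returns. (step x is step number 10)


Invoking chron markday with d: 1796-12-21, and observe 1796-12-21.
I use chron markday with d: ^, and observe 1796-12-21.
I invoke chron monthhop with n: -6, which returns 1796-06-21.
Now I run chron markday with d: ^, which returns 1796-06-21.
Using chron weekday(): Tuesday.
Next I call chron stepdays with n: -341, → 1795-07-16.
I run chron markday with d: 2110-05-05, → 2110-05-05.
Now I run chron closeout(), and observe 2110-05-31.
I invoke chron markday with d: ^, — result: 2110-05-31.
I invoke chron monthhop with n: -26, → 2108-03-31.
Then chron markday with d: 1724-07-18, and see 1724-07-18.
Now I run chron stepdays with n: -307, → 1723-09-15.

Answer: 2108-03-31


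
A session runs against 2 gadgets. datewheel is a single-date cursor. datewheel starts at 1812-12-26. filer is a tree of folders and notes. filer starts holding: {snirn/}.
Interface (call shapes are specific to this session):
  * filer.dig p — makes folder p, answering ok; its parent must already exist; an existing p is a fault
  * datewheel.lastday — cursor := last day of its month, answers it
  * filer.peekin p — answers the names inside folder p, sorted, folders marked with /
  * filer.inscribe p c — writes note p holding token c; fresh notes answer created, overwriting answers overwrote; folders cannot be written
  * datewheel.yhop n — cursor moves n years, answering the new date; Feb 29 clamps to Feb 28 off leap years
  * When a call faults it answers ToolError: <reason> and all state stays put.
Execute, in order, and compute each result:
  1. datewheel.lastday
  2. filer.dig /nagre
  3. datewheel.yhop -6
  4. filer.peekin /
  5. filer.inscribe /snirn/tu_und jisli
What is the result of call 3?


Answer: 1806-12-31

Derivation:
> lastday
[out] 1812-12-31
> dig p: /nagre
[out] ok
> yhop n: -6
[out] 1806-12-31
> peekin p: /
[out] [nagre/, snirn/]
> inscribe p: /snirn/tu_und c: jisli
[out] created


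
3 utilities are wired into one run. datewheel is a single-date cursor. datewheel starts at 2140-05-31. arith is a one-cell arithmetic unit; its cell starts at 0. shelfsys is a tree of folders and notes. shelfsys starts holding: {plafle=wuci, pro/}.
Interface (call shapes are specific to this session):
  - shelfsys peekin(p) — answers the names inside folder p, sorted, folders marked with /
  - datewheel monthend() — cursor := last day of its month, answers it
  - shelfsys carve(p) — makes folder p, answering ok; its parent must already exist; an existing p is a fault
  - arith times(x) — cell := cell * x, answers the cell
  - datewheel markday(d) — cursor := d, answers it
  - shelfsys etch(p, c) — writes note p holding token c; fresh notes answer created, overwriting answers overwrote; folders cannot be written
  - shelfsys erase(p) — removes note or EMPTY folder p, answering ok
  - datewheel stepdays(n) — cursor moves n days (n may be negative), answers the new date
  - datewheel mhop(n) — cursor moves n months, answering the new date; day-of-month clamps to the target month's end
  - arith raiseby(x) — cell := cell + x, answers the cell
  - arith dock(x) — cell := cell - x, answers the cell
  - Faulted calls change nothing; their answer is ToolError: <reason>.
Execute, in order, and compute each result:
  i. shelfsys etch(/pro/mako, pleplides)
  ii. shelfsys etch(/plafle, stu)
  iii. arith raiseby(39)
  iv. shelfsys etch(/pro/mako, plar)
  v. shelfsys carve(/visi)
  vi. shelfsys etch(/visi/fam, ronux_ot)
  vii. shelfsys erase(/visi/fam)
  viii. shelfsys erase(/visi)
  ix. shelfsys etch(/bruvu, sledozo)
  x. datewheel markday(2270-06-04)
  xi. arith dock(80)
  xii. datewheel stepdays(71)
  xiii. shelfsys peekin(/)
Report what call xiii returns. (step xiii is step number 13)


Answer: [bruvu, plafle, pro/]

Derivation:
Do: shelfsys etch[p='/pro/mako'; c='pleplides']
See: created
Do: shelfsys etch[p='/plafle'; c='stu']
See: overwrote
Do: arith raiseby[x='39']
See: 39
Do: shelfsys etch[p='/pro/mako'; c='plar']
See: overwrote
Do: shelfsys carve[p='/visi']
See: ok
Do: shelfsys etch[p='/visi/fam'; c='ronux_ot']
See: created
Do: shelfsys erase[p='/visi/fam']
See: ok
Do: shelfsys erase[p='/visi']
See: ok
Do: shelfsys etch[p='/bruvu'; c='sledozo']
See: created
Do: datewheel markday[d='2270-06-04']
See: 2270-06-04
Do: arith dock[x='80']
See: -41
Do: datewheel stepdays[n='71']
See: 2270-08-14
Do: shelfsys peekin[p='/']
See: [bruvu, plafle, pro/]


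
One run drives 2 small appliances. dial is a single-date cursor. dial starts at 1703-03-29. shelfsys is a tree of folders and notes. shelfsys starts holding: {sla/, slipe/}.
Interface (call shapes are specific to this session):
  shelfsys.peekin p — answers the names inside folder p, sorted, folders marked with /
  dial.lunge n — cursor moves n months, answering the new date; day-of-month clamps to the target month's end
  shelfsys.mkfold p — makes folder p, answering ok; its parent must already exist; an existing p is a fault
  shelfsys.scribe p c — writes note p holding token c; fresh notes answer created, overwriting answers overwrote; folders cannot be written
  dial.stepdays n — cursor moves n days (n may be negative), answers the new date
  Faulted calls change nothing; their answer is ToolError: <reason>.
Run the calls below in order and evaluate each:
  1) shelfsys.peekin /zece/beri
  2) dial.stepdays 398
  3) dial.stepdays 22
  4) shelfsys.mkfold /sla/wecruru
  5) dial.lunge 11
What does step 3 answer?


Answer: 1704-05-22

Derivation:
% 1. shelfsys.peekin(p: /zece/beri) : ToolError: not found
% 2. dial.stepdays(n: 398) : 1704-04-30
% 3. dial.stepdays(n: 22) : 1704-05-22
% 4. shelfsys.mkfold(p: /sla/wecruru) : ok
% 5. dial.lunge(n: 11) : 1705-04-22


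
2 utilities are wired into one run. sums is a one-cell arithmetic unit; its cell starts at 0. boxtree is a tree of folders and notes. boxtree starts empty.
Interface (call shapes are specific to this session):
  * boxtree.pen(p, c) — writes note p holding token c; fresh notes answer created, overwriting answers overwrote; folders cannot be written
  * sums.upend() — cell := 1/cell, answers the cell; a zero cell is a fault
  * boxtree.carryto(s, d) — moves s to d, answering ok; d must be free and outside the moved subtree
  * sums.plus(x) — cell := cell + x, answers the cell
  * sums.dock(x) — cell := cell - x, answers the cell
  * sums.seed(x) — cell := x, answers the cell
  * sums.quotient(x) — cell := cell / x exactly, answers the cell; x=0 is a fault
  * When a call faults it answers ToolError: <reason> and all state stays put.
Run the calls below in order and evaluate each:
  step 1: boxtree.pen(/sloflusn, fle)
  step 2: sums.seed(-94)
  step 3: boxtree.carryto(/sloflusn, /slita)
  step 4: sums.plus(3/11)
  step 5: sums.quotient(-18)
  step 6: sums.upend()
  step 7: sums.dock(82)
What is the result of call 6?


Answer: 198/1031

Derivation:
> boxtree.pen p: /sloflusn c: fle
  created
> sums.seed x: -94
  -94
> boxtree.carryto s: /sloflusn d: /slita
  ok
> sums.plus x: 3/11
  -1031/11
> sums.quotient x: -18
  1031/198
> sums.upend
  198/1031
> sums.dock x: 82
  -84344/1031


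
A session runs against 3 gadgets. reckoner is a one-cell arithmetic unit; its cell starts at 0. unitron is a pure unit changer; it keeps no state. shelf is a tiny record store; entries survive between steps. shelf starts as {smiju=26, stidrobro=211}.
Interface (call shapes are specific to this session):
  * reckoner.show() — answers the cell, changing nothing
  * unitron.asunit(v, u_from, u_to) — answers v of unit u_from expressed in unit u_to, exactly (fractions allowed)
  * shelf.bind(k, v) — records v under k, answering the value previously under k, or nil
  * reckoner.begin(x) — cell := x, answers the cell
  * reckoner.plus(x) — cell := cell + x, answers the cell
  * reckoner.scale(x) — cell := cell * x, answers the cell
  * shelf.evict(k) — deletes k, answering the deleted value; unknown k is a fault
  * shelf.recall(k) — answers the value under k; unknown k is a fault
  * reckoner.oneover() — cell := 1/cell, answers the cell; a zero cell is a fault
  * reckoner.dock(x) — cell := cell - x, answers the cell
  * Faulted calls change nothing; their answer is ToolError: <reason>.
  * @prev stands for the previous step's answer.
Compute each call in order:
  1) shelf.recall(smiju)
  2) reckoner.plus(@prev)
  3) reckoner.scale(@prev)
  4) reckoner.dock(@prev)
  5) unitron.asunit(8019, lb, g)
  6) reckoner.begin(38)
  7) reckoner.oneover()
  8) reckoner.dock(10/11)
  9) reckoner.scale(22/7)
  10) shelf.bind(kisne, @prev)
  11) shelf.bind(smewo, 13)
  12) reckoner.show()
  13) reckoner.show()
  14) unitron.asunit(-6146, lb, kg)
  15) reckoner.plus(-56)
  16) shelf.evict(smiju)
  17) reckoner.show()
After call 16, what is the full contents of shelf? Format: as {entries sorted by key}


[in] shelf.recall k='smiju'
:: 26
[in] reckoner.plus x='@prev'
:: 26
[in] reckoner.scale x='@prev'
:: 676
[in] reckoner.dock x='@prev'
:: 0
[in] unitron.asunit v='8019' u_from='lb' u_to='g'
:: 363735721503/100000
[in] reckoner.begin x='38'
:: 38
[in] reckoner.oneover
:: 1/38
[in] reckoner.dock x='10/11'
:: -369/418
[in] reckoner.scale x='22/7'
:: -369/133
[in] shelf.bind k='kisne' v='@prev'
:: nil
[in] shelf.bind k='smewo' v='13'
:: nil
[in] reckoner.show
:: -369/133
[in] reckoner.show
:: -369/133
[in] unitron.asunit v='-6146' u_from='lb' u_to='kg'
:: -139388935301/50000000
[in] reckoner.plus x='-56'
:: -7817/133
[in] shelf.evict k='smiju'
:: 26
[in] reckoner.show
:: -7817/133

Answer: {kisne=-369/133, smewo=13, stidrobro=211}


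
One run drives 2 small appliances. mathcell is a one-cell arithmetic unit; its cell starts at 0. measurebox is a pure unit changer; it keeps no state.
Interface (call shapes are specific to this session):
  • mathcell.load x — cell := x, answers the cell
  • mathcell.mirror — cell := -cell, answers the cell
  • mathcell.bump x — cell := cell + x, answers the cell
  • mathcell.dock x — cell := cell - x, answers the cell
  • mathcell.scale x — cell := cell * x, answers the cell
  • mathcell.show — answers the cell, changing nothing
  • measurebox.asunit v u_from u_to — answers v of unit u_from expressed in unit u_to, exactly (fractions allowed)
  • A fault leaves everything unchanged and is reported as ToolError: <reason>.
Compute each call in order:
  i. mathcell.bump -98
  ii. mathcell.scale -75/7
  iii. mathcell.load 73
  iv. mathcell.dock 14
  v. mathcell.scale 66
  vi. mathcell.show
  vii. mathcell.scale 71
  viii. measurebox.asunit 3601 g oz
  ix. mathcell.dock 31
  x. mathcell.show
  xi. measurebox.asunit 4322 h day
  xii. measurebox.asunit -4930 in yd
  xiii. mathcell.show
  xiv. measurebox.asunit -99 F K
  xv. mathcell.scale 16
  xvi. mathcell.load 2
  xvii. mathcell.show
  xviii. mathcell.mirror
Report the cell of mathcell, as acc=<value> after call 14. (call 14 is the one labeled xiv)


Do: bump[x→-98]
See: -98
Do: scale[x→-75/7]
See: 1050
Do: load[x→73]
See: 73
Do: dock[x→14]
See: 59
Do: scale[x→66]
See: 3894
Do: show[]
See: 3894
Do: scale[x→71]
See: 276474
Do: asunit[v→3601; u_from→g; u_to→oz]
See: 5761600000/45359237
Do: dock[x→31]
See: 276443
Do: show[]
See: 276443
Do: asunit[v→4322; u_from→h; u_to→day]
See: 2161/12
Do: asunit[v→-4930; u_from→in; u_to→yd]
See: -2465/18
Do: show[]
See: 276443
Do: asunit[v→-99; u_from→F; u_to→K]
See: 36067/180
Do: scale[x→16]
See: 4423088
Do: load[x→2]
See: 2
Do: show[]
See: 2
Do: mirror[]
See: -2

Answer: acc=276443


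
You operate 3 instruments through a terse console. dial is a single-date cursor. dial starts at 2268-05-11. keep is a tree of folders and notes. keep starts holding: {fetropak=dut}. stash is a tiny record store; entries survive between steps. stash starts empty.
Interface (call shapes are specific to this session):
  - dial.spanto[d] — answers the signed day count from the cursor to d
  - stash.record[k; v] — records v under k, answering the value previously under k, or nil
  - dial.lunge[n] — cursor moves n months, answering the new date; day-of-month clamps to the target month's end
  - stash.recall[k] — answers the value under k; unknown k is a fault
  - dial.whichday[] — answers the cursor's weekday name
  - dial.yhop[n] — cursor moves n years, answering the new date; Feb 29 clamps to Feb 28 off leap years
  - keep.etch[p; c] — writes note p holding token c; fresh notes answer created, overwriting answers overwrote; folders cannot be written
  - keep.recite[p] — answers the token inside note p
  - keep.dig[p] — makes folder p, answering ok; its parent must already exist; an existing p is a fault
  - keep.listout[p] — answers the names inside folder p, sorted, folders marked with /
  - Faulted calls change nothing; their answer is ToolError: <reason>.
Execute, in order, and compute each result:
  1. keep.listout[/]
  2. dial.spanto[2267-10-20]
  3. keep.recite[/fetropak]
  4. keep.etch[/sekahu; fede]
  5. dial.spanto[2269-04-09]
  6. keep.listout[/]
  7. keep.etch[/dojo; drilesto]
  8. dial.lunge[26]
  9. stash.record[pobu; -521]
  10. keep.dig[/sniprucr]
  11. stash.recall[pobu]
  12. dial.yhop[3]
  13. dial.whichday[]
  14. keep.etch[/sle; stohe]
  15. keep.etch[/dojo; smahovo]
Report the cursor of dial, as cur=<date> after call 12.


>>> keep.listout p=/
  [fetropak]
>>> dial.spanto d=2267-10-20
  -204
>>> keep.recite p=/fetropak
  dut
>>> keep.etch p=/sekahu c=fede
  created
>>> dial.spanto d=2269-04-09
  333
>>> keep.listout p=/
  [fetropak, sekahu]
>>> keep.etch p=/dojo c=drilesto
  created
>>> dial.lunge n=26
  2270-07-11
>>> stash.record k=pobu v=-521
  nil
>>> keep.dig p=/sniprucr
  ok
>>> stash.recall k=pobu
  -521
>>> dial.yhop n=3
  2273-07-11
>>> dial.whichday
  Friday
>>> keep.etch p=/sle c=stohe
  created
>>> keep.etch p=/dojo c=smahovo
  overwrote

Answer: cur=2273-07-11


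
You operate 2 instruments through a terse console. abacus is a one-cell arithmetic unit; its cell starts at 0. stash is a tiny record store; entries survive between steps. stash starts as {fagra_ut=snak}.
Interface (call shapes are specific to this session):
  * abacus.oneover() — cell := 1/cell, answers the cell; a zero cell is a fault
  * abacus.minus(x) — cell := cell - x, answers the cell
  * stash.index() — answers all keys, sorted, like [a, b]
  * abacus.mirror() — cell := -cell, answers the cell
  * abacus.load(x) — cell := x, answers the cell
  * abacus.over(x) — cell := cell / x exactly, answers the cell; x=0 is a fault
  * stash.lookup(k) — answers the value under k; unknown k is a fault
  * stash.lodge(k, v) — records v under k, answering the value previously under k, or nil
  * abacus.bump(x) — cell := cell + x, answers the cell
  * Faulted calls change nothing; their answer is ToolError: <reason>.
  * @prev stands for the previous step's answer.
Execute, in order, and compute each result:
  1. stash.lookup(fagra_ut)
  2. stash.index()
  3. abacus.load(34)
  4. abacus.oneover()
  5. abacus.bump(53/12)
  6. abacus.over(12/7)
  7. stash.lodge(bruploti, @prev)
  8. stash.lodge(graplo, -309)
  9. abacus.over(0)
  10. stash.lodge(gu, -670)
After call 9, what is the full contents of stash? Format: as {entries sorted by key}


Answer: {bruploti=6349/2448, fagra_ut=snak, graplo=-309}

Derivation:
==> stash.lookup(k: fagra_ut)
<== snak
==> stash.index()
<== [fagra_ut]
==> abacus.load(x: 34)
<== 34
==> abacus.oneover()
<== 1/34
==> abacus.bump(x: 53/12)
<== 907/204
==> abacus.over(x: 12/7)
<== 6349/2448
==> stash.lodge(k: bruploti, v: @prev)
<== nil
==> stash.lodge(k: graplo, v: -309)
<== nil
==> abacus.over(x: 0)
<== ToolError: division by zero
==> stash.lodge(k: gu, v: -670)
<== nil


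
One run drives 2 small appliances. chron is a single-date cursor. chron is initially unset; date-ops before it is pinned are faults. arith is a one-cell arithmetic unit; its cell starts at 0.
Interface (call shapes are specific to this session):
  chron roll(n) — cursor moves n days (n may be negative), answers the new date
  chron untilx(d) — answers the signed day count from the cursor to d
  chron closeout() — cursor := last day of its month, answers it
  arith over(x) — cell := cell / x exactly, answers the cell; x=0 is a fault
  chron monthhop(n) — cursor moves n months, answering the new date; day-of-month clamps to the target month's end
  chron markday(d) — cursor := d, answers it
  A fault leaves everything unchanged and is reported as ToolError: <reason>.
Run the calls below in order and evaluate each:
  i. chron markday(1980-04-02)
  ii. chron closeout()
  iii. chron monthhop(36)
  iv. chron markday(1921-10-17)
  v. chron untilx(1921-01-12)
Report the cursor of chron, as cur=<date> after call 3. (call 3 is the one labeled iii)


Answer: cur=1983-04-30

Derivation:
! 1. chron markday(d: 1980-04-02) -> 1980-04-02
! 2. chron closeout() -> 1980-04-30
! 3. chron monthhop(n: 36) -> 1983-04-30
! 4. chron markday(d: 1921-10-17) -> 1921-10-17
! 5. chron untilx(d: 1921-01-12) -> -278


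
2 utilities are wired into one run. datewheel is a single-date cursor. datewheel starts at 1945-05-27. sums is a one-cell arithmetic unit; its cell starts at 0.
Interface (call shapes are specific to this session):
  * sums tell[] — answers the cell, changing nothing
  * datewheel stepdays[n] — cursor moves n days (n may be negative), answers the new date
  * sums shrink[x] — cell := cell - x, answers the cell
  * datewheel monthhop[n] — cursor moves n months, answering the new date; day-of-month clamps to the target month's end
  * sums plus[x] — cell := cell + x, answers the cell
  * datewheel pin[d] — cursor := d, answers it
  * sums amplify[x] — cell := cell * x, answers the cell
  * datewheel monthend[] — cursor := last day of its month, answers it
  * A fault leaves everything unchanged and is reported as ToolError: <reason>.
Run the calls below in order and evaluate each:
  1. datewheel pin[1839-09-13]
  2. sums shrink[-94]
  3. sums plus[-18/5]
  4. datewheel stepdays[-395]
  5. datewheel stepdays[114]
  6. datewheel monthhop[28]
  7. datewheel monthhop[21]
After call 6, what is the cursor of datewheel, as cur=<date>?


// datewheel pin(d='1839-09-13') -> 1839-09-13
// sums shrink(x='-94') -> 94
// sums plus(x='-18/5') -> 452/5
// datewheel stepdays(n='-395') -> 1838-08-14
// datewheel stepdays(n='114') -> 1838-12-06
// datewheel monthhop(n='28') -> 1841-04-06
// datewheel monthhop(n='21') -> 1843-01-06

Answer: cur=1841-04-06


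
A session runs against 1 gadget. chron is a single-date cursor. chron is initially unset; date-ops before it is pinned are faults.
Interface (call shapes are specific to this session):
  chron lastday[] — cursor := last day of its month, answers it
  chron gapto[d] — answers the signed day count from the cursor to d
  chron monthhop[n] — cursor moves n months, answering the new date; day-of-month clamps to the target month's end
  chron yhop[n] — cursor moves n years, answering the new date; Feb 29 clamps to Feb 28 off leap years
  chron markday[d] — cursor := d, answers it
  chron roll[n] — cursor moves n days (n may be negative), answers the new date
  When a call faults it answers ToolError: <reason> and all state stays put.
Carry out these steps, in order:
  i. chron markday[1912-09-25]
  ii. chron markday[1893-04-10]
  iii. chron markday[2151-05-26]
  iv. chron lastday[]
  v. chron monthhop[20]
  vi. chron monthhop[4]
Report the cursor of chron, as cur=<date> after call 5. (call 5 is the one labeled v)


Answer: cur=2153-01-31

Derivation:
→ chron markday(1912-09-25)
← 1912-09-25
→ chron markday(1893-04-10)
← 1893-04-10
→ chron markday(2151-05-26)
← 2151-05-26
→ chron lastday()
← 2151-05-31
→ chron monthhop(20)
← 2153-01-31
→ chron monthhop(4)
← 2153-05-31


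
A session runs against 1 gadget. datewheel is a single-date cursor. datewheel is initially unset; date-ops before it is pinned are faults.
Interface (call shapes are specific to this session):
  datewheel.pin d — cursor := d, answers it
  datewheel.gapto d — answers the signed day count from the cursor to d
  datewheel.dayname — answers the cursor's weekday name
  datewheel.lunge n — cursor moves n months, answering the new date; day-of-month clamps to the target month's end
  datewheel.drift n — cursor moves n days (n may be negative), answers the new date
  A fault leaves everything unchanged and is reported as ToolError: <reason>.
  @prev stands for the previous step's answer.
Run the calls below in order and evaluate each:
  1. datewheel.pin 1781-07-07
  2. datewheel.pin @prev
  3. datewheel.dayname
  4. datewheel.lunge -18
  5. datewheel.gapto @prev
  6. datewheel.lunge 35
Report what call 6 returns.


Answer: 1782-12-07

Derivation:
! datewheel.pin(1781-07-07) => 1781-07-07
! datewheel.pin(@prev) => 1781-07-07
! datewheel.dayname() => Saturday
! datewheel.lunge(-18) => 1780-01-07
! datewheel.gapto(@prev) => 0
! datewheel.lunge(35) => 1782-12-07


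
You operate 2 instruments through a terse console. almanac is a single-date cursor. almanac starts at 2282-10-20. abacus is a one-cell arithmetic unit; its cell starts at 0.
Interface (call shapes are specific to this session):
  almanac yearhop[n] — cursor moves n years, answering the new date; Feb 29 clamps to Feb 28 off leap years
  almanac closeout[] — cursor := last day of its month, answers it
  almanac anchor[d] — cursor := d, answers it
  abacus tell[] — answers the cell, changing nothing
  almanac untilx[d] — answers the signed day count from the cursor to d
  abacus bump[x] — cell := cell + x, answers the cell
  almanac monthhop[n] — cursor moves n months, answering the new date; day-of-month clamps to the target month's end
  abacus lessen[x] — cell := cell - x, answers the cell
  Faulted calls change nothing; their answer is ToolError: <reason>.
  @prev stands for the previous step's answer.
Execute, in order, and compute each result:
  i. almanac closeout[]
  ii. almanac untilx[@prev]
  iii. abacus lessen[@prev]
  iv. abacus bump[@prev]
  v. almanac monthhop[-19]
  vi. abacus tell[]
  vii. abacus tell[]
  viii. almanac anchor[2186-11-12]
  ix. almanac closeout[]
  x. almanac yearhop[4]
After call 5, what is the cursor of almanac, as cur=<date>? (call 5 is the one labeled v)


·→ almanac closeout()
·← 2282-10-31
·→ almanac untilx(d: @prev)
·← 0
·→ abacus lessen(x: @prev)
·← 0
·→ abacus bump(x: @prev)
·← 0
·→ almanac monthhop(n: -19)
·← 2281-03-31
·→ abacus tell()
·← 0
·→ abacus tell()
·← 0
·→ almanac anchor(d: 2186-11-12)
·← 2186-11-12
·→ almanac closeout()
·← 2186-11-30
·→ almanac yearhop(n: 4)
·← 2190-11-30

Answer: cur=2281-03-31


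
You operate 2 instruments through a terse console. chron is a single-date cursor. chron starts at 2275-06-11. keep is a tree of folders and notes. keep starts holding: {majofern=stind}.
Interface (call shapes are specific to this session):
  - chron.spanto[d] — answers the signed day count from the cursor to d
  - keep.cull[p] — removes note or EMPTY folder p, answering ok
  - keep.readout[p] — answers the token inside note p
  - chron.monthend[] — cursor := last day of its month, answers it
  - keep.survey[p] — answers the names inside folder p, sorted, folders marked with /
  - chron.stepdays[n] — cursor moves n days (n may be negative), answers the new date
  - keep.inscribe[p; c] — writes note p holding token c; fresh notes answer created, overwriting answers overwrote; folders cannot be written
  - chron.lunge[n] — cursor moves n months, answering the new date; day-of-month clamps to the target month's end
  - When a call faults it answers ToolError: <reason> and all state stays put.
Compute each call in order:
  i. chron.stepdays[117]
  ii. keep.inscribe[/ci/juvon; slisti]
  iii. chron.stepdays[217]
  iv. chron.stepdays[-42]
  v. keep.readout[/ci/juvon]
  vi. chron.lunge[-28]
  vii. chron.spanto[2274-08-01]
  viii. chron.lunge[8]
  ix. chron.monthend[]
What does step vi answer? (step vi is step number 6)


~$ chron.stepdays n=117
[out] 2275-10-06
~$ keep.inscribe p=/ci/juvon c=slisti
[out] ToolError: no parent
~$ chron.stepdays n=217
[out] 2276-05-10
~$ chron.stepdays n=-42
[out] 2276-03-29
~$ keep.readout p=/ci/juvon
[out] ToolError: not found
~$ chron.lunge n=-28
[out] 2273-11-29
~$ chron.spanto d=2274-08-01
[out] 245
~$ chron.lunge n=8
[out] 2274-07-29
~$ chron.monthend
[out] 2274-07-31

Answer: 2273-11-29


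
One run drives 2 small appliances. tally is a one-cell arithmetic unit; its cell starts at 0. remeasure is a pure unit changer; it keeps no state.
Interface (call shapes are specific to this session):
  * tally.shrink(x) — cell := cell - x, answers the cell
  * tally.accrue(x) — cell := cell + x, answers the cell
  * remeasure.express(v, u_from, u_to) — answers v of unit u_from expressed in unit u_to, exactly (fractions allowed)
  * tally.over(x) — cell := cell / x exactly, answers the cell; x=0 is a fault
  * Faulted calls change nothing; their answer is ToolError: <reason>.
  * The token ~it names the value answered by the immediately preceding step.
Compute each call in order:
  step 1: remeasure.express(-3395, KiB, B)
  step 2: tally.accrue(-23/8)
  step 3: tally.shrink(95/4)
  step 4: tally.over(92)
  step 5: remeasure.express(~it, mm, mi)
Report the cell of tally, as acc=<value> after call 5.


Answer: acc=-213/736

Derivation:
% remeasure.express(v='-3395', u_from='KiB', u_to='B') -> -3476480
% tally.accrue(x='-23/8') -> -23/8
% tally.shrink(x='95/4') -> -213/8
% tally.over(x='92') -> -213/736
% remeasure.express(v='~it', u_from='mm', u_to='mi') -> -71/394825728


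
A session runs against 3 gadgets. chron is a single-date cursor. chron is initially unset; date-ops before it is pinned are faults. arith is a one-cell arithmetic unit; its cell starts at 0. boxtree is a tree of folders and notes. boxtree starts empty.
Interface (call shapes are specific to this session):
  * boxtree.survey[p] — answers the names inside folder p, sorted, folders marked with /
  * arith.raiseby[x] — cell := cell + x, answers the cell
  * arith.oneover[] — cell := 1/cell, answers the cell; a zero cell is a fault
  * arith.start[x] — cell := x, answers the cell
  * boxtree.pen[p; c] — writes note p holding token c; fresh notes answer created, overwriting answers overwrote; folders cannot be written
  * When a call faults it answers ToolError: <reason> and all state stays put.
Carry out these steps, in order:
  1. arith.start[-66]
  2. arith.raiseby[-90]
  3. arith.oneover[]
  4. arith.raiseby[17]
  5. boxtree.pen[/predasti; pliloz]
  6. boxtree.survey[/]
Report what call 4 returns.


Answer: 2651/156

Derivation:
Invoking arith.start using x→-66, which returns -66.
I try arith.raiseby using x→-90, and see -156.
Calling arith.oneover(), — result: -1/156.
I run arith.raiseby using x→17: 2651/156.
I invoke boxtree.pen using p→/predasti, c→pliloz, — result: created.
I try boxtree.survey using p→/, yielding [predasti].


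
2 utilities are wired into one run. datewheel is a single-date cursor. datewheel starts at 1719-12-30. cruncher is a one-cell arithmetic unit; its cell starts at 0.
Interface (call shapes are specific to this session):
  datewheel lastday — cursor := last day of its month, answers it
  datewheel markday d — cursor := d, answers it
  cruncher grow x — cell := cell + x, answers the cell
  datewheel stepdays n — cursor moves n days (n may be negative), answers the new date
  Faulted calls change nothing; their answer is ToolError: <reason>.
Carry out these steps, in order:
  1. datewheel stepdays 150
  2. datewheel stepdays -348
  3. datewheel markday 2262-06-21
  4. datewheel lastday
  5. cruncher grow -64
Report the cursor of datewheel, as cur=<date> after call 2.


→ datewheel stepdays(150)
← 1720-05-28
→ datewheel stepdays(-348)
← 1719-06-15
→ datewheel markday(2262-06-21)
← 2262-06-21
→ datewheel lastday()
← 2262-06-30
→ cruncher grow(-64)
← -64

Answer: cur=1719-06-15


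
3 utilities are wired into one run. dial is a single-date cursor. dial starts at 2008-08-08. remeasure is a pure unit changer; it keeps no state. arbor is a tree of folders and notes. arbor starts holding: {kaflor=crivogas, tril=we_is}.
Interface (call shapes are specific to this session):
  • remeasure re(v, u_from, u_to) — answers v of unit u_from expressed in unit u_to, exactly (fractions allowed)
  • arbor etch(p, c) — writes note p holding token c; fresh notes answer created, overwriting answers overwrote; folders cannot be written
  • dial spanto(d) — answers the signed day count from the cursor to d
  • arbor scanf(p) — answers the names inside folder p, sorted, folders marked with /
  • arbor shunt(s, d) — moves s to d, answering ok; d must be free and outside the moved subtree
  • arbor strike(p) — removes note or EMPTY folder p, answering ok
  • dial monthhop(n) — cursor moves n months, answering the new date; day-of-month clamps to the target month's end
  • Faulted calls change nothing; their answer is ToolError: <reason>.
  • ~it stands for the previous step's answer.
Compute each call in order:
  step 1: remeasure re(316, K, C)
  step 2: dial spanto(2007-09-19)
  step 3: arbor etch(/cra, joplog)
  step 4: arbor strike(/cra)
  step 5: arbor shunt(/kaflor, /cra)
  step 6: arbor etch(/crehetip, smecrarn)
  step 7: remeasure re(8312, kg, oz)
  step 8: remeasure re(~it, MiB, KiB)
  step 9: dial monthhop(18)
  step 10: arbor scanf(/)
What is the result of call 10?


Answer: [cra, crehetip, tril]

Derivation:
I use remeasure re on v→316, u_from→K, u_to→C: 857/20.
Then dial spanto on d→2007-09-19, yielding -324.
Now I run arbor etch on p→/cra, c→joplog, and see created.
I try arbor strike on p→/cra, which returns ok.
I try arbor shunt on s→/kaflor, d→/cra, and observe ok.
I use arbor etch on p→/crehetip, c→smecrarn, and see created.
I try remeasure re on v→8312, u_from→kg, u_to→oz, and see 13299200000000/45359237.
I run remeasure re on v→~it, u_from→MiB, u_to→KiB: 13618380800000000/45359237.
Then dial monthhop on n→18, and get 2010-02-08.
I run arbor scanf on p→/, and get [cra, crehetip, tril].
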